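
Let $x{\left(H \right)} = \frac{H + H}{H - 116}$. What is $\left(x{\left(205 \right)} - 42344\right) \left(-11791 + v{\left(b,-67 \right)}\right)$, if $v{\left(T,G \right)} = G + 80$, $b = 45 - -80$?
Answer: $\frac{44381930268}{89} \approx 4.9867 \cdot 10^{8}$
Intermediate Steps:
$b = 125$ ($b = 45 + 80 = 125$)
$v{\left(T,G \right)} = 80 + G$
$x{\left(H \right)} = \frac{2 H}{-116 + H}$
$\left(x{\left(205 \right)} - 42344\right) \left(-11791 + v{\left(b,-67 \right)}\right) = \left(2 \cdot 205 \frac{1}{-116 + 205} - 42344\right) \left(-11791 + \left(80 - 67\right)\right) = \left(2 \cdot 205 \cdot \frac{1}{89} - 42344\right) \left(-11791 + 13\right) = \left(2 \cdot 205 \cdot \frac{1}{89} - 42344\right) \left(-11778\right) = \left(\frac{410}{89} - 42344\right) \left(-11778\right) = \left(- \frac{3768206}{89}\right) \left(-11778\right) = \frac{44381930268}{89}$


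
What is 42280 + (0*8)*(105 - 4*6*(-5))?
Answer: 42280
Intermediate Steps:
42280 + (0*8)*(105 - 4*6*(-5)) = 42280 + 0*(105 - 24*(-5)) = 42280 + 0*(105 + 120) = 42280 + 0*225 = 42280 + 0 = 42280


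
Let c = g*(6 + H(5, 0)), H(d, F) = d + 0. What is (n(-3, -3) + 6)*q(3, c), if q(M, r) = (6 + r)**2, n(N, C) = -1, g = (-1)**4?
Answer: 1445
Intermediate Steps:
H(d, F) = d
g = 1
c = 11 (c = 1*(6 + 5) = 1*11 = 11)
(n(-3, -3) + 6)*q(3, c) = (-1 + 6)*(6 + 11)**2 = 5*17**2 = 5*289 = 1445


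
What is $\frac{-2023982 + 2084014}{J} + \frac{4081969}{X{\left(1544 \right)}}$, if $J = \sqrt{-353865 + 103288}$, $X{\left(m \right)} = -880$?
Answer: $- \frac{4081969}{880} - \frac{60032 i \sqrt{250577}}{250577} \approx -4638.6 - 119.93 i$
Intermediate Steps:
$J = i \sqrt{250577}$ ($J = \sqrt{-250577} = i \sqrt{250577} \approx 500.58 i$)
$\frac{-2023982 + 2084014}{J} + \frac{4081969}{X{\left(1544 \right)}} = \frac{-2023982 + 2084014}{i \sqrt{250577}} + \frac{4081969}{-880} = 60032 \left(- \frac{i \sqrt{250577}}{250577}\right) + 4081969 \left(- \frac{1}{880}\right) = - \frac{60032 i \sqrt{250577}}{250577} - \frac{4081969}{880} = - \frac{4081969}{880} - \frac{60032 i \sqrt{250577}}{250577}$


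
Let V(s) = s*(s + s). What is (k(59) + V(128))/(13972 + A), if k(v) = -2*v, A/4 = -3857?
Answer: -16325/728 ≈ -22.424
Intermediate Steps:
V(s) = 2*s**2 (V(s) = s*(2*s) = 2*s**2)
A = -15428 (A = 4*(-3857) = -15428)
(k(59) + V(128))/(13972 + A) = (-2*59 + 2*128**2)/(13972 - 15428) = (-118 + 2*16384)/(-1456) = (-118 + 32768)*(-1/1456) = 32650*(-1/1456) = -16325/728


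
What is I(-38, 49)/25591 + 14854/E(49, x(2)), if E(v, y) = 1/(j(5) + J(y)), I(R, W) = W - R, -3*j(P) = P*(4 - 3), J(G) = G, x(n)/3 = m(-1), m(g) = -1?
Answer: -5321801735/76773 ≈ -69319.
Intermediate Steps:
x(n) = -3 (x(n) = 3*(-1) = -3)
j(P) = -P/3 (j(P) = -P*(4 - 3)/3 = -P/3)
E(v, y) = 1/(-5/3 + y) (E(v, y) = 1/(-1/3*5 + y) = 1/(-5/3 + y))
I(-38, 49)/25591 + 14854/E(49, x(2)) = (49 - 1*(-38))/25591 + 14854/((3/(-5 + 3*(-3)))) = (49 + 38)*(1/25591) + 14854/((3/(-5 - 9))) = 87*(1/25591) + 14854/((3/(-14))) = 87/25591 + 14854/((3*(-1/14))) = 87/25591 + 14854/(-3/14) = 87/25591 + 14854*(-14/3) = 87/25591 - 207956/3 = -5321801735/76773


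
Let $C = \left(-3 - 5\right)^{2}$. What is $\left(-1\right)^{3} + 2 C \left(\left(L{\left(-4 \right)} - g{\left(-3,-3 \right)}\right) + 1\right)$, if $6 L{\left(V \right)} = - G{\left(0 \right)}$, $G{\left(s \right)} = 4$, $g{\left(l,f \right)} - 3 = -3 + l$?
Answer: $\frac{1277}{3} \approx 425.67$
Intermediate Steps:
$g{\left(l,f \right)} = l$ ($g{\left(l,f \right)} = 3 + \left(-3 + l\right) = l$)
$L{\left(V \right)} = - \frac{2}{3}$ ($L{\left(V \right)} = \frac{\left(-1\right) 4}{6} = \frac{1}{6} \left(-4\right) = - \frac{2}{3}$)
$C = 64$ ($C = \left(-8\right)^{2} = 64$)
$\left(-1\right)^{3} + 2 C \left(\left(L{\left(-4 \right)} - g{\left(-3,-3 \right)}\right) + 1\right) = \left(-1\right)^{3} + 2 \cdot 64 \left(\left(- \frac{2}{3} - -3\right) + 1\right) = -1 + 2 \cdot 64 \left(\left(- \frac{2}{3} + 3\right) + 1\right) = -1 + 2 \cdot 64 \left(\frac{7}{3} + 1\right) = -1 + 2 \cdot 64 \cdot \frac{10}{3} = -1 + 2 \cdot \frac{640}{3} = -1 + \frac{1280}{3} = \frac{1277}{3}$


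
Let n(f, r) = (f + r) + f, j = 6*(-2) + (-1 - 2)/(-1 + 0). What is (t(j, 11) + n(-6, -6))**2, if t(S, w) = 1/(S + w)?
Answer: 1225/4 ≈ 306.25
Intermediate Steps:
j = -9 (j = -12 - 3/(-1) = -12 - 3*(-1) = -12 + 3 = -9)
n(f, r) = r + 2*f
(t(j, 11) + n(-6, -6))**2 = (1/(-9 + 11) + (-6 + 2*(-6)))**2 = (1/2 + (-6 - 12))**2 = (1/2 - 18)**2 = (-35/2)**2 = 1225/4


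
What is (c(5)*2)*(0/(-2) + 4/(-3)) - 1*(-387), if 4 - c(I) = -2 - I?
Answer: 1073/3 ≈ 357.67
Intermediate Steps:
c(I) = 6 + I (c(I) = 4 - (-2 - I) = 4 + (2 + I) = 6 + I)
(c(5)*2)*(0/(-2) + 4/(-3)) - 1*(-387) = ((6 + 5)*2)*(0/(-2) + 4/(-3)) - 1*(-387) = (11*2)*(0*(-½) + 4*(-⅓)) + 387 = 22*(0 - 4/3) + 387 = 22*(-4/3) + 387 = -88/3 + 387 = 1073/3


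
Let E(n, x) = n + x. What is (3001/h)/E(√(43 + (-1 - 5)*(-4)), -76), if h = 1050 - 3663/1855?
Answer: -423080980/11098792683 - 5566855*√67/11098792683 ≈ -0.042225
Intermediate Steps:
h = 1944087/1855 (h = 1050 - 3663*1/1855 = 1050 - 3663/1855 = 1944087/1855 ≈ 1048.0)
(3001/h)/E(√(43 + (-1 - 5)*(-4)), -76) = (3001/(1944087/1855))/(√(43 + (-1 - 5)*(-4)) - 76) = (3001*(1855/1944087))/(√(43 - 6*(-4)) - 76) = 5566855/(1944087*(√(43 + 24) - 76)) = 5566855/(1944087*(√67 - 76)) = 5566855/(1944087*(-76 + √67))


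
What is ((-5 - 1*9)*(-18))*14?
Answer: 3528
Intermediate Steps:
((-5 - 1*9)*(-18))*14 = ((-5 - 9)*(-18))*14 = -14*(-18)*14 = 252*14 = 3528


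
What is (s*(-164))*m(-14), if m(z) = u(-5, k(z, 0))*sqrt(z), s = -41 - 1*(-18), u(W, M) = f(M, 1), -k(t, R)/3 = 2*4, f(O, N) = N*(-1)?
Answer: -3772*I*sqrt(14) ≈ -14114.0*I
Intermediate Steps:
f(O, N) = -N
k(t, R) = -24 (k(t, R) = -6*4 = -3*8 = -24)
u(W, M) = -1 (u(W, M) = -1*1 = -1)
s = -23 (s = -41 + 18 = -23)
m(z) = -sqrt(z)
(s*(-164))*m(-14) = (-23*(-164))*(-sqrt(-14)) = 3772*(-I*sqrt(14)) = -3772*I*sqrt(14)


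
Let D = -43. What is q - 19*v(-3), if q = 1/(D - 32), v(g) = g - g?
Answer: -1/75 ≈ -0.013333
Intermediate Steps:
v(g) = 0
q = -1/75 (q = 1/(-43 - 32) = 1/(-75) = -1/75 ≈ -0.013333)
q - 19*v(-3) = -1/75 - 19*0 = -1/75 + 0 = -1/75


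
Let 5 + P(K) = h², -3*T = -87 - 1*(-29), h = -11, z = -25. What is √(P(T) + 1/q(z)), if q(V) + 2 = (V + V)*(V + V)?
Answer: √723842962/2498 ≈ 10.770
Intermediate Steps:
q(V) = -2 + 4*V² (q(V) = -2 + (V + V)*(V + V) = -2 + (2*V)*(2*V) = -2 + 4*V²)
T = 58/3 (T = -(-87 - 1*(-29))/3 = -(-87 + 29)/3 = -⅓*(-58) = 58/3 ≈ 19.333)
P(K) = 116 (P(K) = -5 + (-11)² = -5 + 121 = 116)
√(P(T) + 1/q(z)) = √(116 + 1/(-2 + 4*(-25)²)) = √(116 + 1/(-2 + 4*625)) = √(116 + 1/(-2 + 2500)) = √(116 + 1/2498) = √(289769/2498) = √723842962/2498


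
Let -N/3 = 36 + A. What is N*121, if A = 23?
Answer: -21417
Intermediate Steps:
N = -177 (N = -3*(36 + 23) = -3*59 = -177)
N*121 = -177*121 = -21417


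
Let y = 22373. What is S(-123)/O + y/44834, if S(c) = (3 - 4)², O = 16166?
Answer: 90431688/181196611 ≈ 0.49908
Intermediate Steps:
S(c) = 1 (S(c) = (-1)² = 1)
S(-123)/O + y/44834 = 1/16166 + 22373/44834 = 90431688/181196611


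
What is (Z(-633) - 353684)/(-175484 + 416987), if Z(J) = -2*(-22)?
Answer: -117880/80501 ≈ -1.4643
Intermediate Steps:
Z(J) = 44
(Z(-633) - 353684)/(-175484 + 416987) = (44 - 353684)/(-175484 + 416987) = -353640/241503 = -353640*1/241503 = -117880/80501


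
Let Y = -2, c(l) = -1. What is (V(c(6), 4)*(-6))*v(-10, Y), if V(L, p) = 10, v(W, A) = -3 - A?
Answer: 60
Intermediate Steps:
(V(c(6), 4)*(-6))*v(-10, Y) = (10*(-6))*(-3 - 1*(-2)) = -60*(-3 + 2) = -60*(-1) = 60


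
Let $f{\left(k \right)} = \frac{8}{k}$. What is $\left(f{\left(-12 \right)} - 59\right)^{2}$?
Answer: $\frac{32041}{9} \approx 3560.1$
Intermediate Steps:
$\left(f{\left(-12 \right)} - 59\right)^{2} = \left(\frac{8}{-12} - 59\right)^{2} = \left(8 \left(- \frac{1}{12}\right) - 59\right)^{2} = \left(- \frac{2}{3} - 59\right)^{2} = \left(- \frac{179}{3}\right)^{2} = \frac{32041}{9}$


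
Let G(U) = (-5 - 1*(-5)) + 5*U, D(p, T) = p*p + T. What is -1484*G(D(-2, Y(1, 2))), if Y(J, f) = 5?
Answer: -66780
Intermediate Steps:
D(p, T) = T + p² (D(p, T) = p² + T = T + p²)
G(U) = 5*U (G(U) = (-5 + 5) + 5*U = 0 + 5*U = 5*U)
-1484*G(D(-2, Y(1, 2))) = -7420*(5 + (-2)²) = -7420*(5 + 4) = -7420*9 = -1484*45 = -66780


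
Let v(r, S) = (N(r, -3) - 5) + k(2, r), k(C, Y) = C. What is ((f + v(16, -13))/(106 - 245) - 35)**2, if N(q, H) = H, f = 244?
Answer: 26040609/19321 ≈ 1347.8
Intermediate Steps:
v(r, S) = -6 (v(r, S) = (-3 - 5) + 2 = -8 + 2 = -6)
((f + v(16, -13))/(106 - 245) - 35)**2 = ((244 - 6)/(106 - 245) - 35)**2 = (238/(-139) - 35)**2 = (238*(-1/139) - 35)**2 = (-238/139 - 35)**2 = (-5103/139)**2 = 26040609/19321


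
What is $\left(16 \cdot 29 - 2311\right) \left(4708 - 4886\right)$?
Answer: $328766$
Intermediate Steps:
$\left(16 \cdot 29 - 2311\right) \left(4708 - 4886\right) = \left(464 - 2311\right) \left(-178\right) = \left(-1847\right) \left(-178\right) = 328766$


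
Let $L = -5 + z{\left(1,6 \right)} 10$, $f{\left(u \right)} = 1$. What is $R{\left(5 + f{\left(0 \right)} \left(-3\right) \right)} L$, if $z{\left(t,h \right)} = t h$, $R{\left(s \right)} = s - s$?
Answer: $0$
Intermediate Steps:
$R{\left(s \right)} = 0$
$z{\left(t,h \right)} = h t$
$L = 55$ ($L = -5 + 6 \cdot 1 \cdot 10 = -5 + 6 \cdot 10 = -5 + 60 = 55$)
$R{\left(5 + f{\left(0 \right)} \left(-3\right) \right)} L = 0 \cdot 55 = 0$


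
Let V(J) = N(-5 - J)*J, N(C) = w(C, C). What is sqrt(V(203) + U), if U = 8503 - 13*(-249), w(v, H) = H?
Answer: 2*I*sqrt(7621) ≈ 174.6*I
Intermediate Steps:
N(C) = C
V(J) = J*(-5 - J) (V(J) = (-5 - J)*J = J*(-5 - J))
U = 11740 (U = 8503 - 1*(-3237) = 8503 + 3237 = 11740)
sqrt(V(203) + U) = sqrt(-1*203*(5 + 203) + 11740) = sqrt(-1*203*208 + 11740) = sqrt(-42224 + 11740) = sqrt(-30484) = 2*I*sqrt(7621)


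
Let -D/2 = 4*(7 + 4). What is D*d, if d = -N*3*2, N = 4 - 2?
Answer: 1056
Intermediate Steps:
N = 2
D = -88 (D = -8*(7 + 4) = -8*11 = -2*44 = -88)
d = -12 (d = -2*3*2 = -6*2 = -1*12 = -12)
D*d = -88*(-12) = 1056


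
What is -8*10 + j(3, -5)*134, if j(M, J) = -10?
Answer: -1420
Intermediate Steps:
-8*10 + j(3, -5)*134 = -8*10 - 10*134 = -80 - 1340 = -1420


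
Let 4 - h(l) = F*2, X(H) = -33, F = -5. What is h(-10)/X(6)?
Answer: -14/33 ≈ -0.42424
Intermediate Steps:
h(l) = 14 (h(l) = 4 - (-5)*2 = 4 - 1*(-10) = 4 + 10 = 14)
h(-10)/X(6) = 14/(-33) = 14*(-1/33) = -14/33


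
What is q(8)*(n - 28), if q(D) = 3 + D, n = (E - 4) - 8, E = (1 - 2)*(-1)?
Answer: -429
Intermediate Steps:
E = 1 (E = -1*(-1) = 1)
n = -11 (n = (1 - 4) - 8 = -3 - 8 = -11)
q(8)*(n - 28) = (3 + 8)*(-11 - 28) = 11*(-39) = -429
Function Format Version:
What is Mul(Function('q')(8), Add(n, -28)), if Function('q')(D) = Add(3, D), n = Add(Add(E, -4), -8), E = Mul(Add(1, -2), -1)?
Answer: -429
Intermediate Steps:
E = 1 (E = Mul(-1, -1) = 1)
n = -11 (n = Add(Add(1, -4), -8) = Add(-3, -8) = -11)
Mul(Function('q')(8), Add(n, -28)) = Mul(Add(3, 8), Add(-11, -28)) = Mul(11, -39) = -429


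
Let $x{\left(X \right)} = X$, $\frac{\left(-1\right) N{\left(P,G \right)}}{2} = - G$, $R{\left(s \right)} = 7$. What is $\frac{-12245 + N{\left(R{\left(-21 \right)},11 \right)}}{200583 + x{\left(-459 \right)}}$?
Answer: $- \frac{719}{11772} \approx -0.061077$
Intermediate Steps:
$N{\left(P,G \right)} = 2 G$ ($N{\left(P,G \right)} = - 2 \left(- G\right) = 2 G$)
$\frac{-12245 + N{\left(R{\left(-21 \right)},11 \right)}}{200583 + x{\left(-459 \right)}} = \frac{-12245 + 2 \cdot 11}{200583 - 459} = \frac{-12245 + 22}{200124} = \left(-12223\right) \frac{1}{200124} = - \frac{719}{11772}$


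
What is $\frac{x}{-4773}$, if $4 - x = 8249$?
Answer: $\frac{8245}{4773} \approx 1.7274$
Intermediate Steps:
$x = -8245$ ($x = 4 - 8249 = -8245$)
$\frac{x}{-4773} = - \frac{8245}{-4773} = \left(-8245\right) \left(- \frac{1}{4773}\right) = \frac{8245}{4773}$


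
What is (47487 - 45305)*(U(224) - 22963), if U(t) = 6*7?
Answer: -50013622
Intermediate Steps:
U(t) = 42
(47487 - 45305)*(U(224) - 22963) = (47487 - 45305)*(42 - 22963) = 2182*(-22921) = -50013622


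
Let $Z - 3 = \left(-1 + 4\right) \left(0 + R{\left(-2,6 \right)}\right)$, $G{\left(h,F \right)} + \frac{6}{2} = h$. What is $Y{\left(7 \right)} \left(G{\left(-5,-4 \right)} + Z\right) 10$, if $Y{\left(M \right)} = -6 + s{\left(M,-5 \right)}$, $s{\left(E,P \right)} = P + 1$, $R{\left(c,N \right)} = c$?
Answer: $1100$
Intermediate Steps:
$s{\left(E,P \right)} = 1 + P$
$G{\left(h,F \right)} = -3 + h$
$Z = -3$ ($Z = 3 + \left(-1 + 4\right) \left(0 - 2\right) = 3 + 3 \left(-2\right) = 3 - 6 = -3$)
$Y{\left(M \right)} = -10$ ($Y{\left(M \right)} = -6 + \left(1 - 5\right) = -6 - 4 = -10$)
$Y{\left(7 \right)} \left(G{\left(-5,-4 \right)} + Z\right) 10 = - 10 \left(\left(-3 - 5\right) - 3\right) 10 = - 10 \left(-8 - 3\right) 10 = - 10 \left(\left(-11\right) 10\right) = \left(-10\right) \left(-110\right) = 1100$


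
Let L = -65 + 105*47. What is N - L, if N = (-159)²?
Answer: 20411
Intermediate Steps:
N = 25281
L = 4870 (L = -65 + 4935 = 4870)
N - L = 25281 - 1*4870 = 25281 - 4870 = 20411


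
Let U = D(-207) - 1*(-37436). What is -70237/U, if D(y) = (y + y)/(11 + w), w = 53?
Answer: -2247584/1197745 ≈ -1.8765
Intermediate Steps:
D(y) = y/32 (D(y) = (y + y)/(11 + 53) = (2*y)/64 = (2*y)*(1/64) = y/32)
U = 1197745/32 (U = (1/32)*(-207) - 1*(-37436) = -207/32 + 37436 = 1197745/32 ≈ 37430.)
-70237/U = -70237/1197745/32 = -70237*32/1197745 = -2247584/1197745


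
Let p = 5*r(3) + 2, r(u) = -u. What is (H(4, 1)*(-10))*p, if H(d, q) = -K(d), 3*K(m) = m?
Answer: -520/3 ≈ -173.33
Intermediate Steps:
K(m) = m/3
H(d, q) = -d/3
p = -13 (p = 5*(-1*3) + 2 = 5*(-3) + 2 = -15 + 2 = -13)
(H(4, 1)*(-10))*p = (-1/3*4*(-10))*(-13) = -4/3*(-10)*(-13) = (40/3)*(-13) = -520/3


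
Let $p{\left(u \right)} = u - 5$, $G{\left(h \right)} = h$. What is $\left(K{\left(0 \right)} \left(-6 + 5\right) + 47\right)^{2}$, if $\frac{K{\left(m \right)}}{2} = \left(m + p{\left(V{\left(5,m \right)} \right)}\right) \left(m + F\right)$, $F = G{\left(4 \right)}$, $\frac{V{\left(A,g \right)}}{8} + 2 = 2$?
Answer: $7569$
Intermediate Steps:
$V{\left(A,g \right)} = 0$ ($V{\left(A,g \right)} = -16 + 8 \cdot 2 = -16 + 16 = 0$)
$p{\left(u \right)} = -5 + u$
$F = 4$
$K{\left(m \right)} = 2 \left(-5 + m\right) \left(4 + m\right)$ ($K{\left(m \right)} = 2 \left(m + \left(-5 + 0\right)\right) \left(m + 4\right) = 2 \left(m - 5\right) \left(4 + m\right) = 2 \left(-5 + m\right) \left(4 + m\right)$)
$\left(K{\left(0 \right)} \left(-6 + 5\right) + 47\right)^{2} = \left(\left(-40 - 0 + 2 \cdot 0^{2}\right) \left(-6 + 5\right) + 47\right)^{2} = \left(\left(-40 + 0 + 2 \cdot 0\right) \left(-1\right) + 47\right)^{2} = \left(\left(-40 + 0 + 0\right) \left(-1\right) + 47\right)^{2} = \left(\left(-40\right) \left(-1\right) + 47\right)^{2} = \left(40 + 47\right)^{2} = 87^{2} = 7569$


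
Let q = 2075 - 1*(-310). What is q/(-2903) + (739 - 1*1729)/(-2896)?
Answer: -2016495/4203544 ≈ -0.47971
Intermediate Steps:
q = 2385 (q = 2075 + 310 = 2385)
q/(-2903) + (739 - 1*1729)/(-2896) = 2385/(-2903) + (739 - 1*1729)/(-2896) = 2385*(-1/2903) + (739 - 1729)*(-1/2896) = -2385/2903 - 990*(-1/2896) = -2385/2903 + 495/1448 = -2016495/4203544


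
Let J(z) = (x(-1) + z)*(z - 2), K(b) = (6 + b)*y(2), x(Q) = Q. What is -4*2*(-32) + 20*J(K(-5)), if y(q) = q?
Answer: 256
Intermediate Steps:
K(b) = 12 + 2*b (K(b) = (6 + b)*2 = 12 + 2*b)
J(z) = (-1 + z)*(-2 + z) (J(z) = (-1 + z)*(z - 2) = (-1 + z)*(-2 + z))
-4*2*(-32) + 20*J(K(-5)) = -4*2*(-32) + 20*(2 + (12 + 2*(-5))² - 3*(12 + 2*(-5))) = -8*(-32) + 20*(2 + (12 - 10)² - 3*(12 - 10)) = 256 + 20*(2 + 2² - 3*2) = 256 + 20*(2 + 4 - 6) = 256 + 20*0 = 256 + 0 = 256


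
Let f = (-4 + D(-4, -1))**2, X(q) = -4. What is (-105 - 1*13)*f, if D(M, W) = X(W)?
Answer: -7552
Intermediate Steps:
D(M, W) = -4
f = 64 (f = (-4 - 4)**2 = (-8)**2 = 64)
(-105 - 1*13)*f = (-105 - 1*13)*64 = (-105 - 13)*64 = -118*64 = -7552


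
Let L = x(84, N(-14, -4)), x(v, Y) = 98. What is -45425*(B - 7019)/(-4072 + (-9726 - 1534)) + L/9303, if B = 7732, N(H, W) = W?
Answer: 43043899873/20376228 ≈ 2112.5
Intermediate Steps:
L = 98
-45425*(B - 7019)/(-4072 + (-9726 - 1534)) + L/9303 = -45425*(7732 - 7019)/(-4072 + (-9726 - 1534)) + 98/9303 = -45425*713/(-4072 - 11260) + 98*(1/9303) = -45425/((-15332*1/713)) + 14/1329 = -45425/(-15332/713) + 14/1329 = -45425*(-713/15332) + 14/1329 = 32388025/15332 + 14/1329 = 43043899873/20376228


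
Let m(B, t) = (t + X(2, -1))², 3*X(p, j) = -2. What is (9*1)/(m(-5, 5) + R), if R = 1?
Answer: 81/178 ≈ 0.45506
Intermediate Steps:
X(p, j) = -⅔ (X(p, j) = (⅓)*(-2) = -⅔)
m(B, t) = (-⅔ + t)² (m(B, t) = (t - ⅔)² = (-⅔ + t)²)
(9*1)/(m(-5, 5) + R) = (9*1)/((-2 + 3*5)²/9 + 1) = 9/((-2 + 15)²/9 + 1) = 9/((⅑)*13² + 1) = 9/((⅑)*169 + 1) = 9/(169/9 + 1) = 9/(178/9) = 9*(9/178) = 81/178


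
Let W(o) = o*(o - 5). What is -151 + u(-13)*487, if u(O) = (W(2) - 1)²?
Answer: 23712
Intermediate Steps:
W(o) = o*(-5 + o)
u(O) = 49 (u(O) = (2*(-5 + 2) - 1)² = (2*(-3) - 1)² = (-6 - 1)² = (-7)² = 49)
-151 + u(-13)*487 = -151 + 49*487 = -151 + 23863 = 23712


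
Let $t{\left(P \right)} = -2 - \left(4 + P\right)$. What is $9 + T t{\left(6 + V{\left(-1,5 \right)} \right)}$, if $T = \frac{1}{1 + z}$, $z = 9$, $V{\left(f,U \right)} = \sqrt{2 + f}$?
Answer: $\frac{77}{10} \approx 7.7$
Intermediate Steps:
$t{\left(P \right)} = -6 - P$
$T = \frac{1}{10}$ ($T = \frac{1}{1 + 9} = \frac{1}{10} \approx 0.1$)
$9 + T t{\left(6 + V{\left(-1,5 \right)} \right)} = 9 + \frac{-6 - \left(6 + \sqrt{2 - 1}\right)}{10} = 9 + \frac{-6 - \left(6 + \sqrt{1}\right)}{10} = 9 + \frac{-6 - \left(6 + 1\right)}{10} = 9 + \frac{-6 - 7}{10} = 9 + \frac{1}{10} \left(-13\right) = 9 - \frac{13}{10} = \frac{77}{10}$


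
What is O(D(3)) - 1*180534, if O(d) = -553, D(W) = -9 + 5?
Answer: -181087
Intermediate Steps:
D(W) = -4
O(D(3)) - 1*180534 = -553 - 1*180534 = -553 - 180534 = -181087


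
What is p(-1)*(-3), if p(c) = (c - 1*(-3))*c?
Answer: 6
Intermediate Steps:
p(c) = c*(3 + c) (p(c) = (c + 3)*c = (3 + c)*c = c*(3 + c))
p(-1)*(-3) = -(3 - 1)*(-3) = -1*2*(-3) = -2*(-3) = 6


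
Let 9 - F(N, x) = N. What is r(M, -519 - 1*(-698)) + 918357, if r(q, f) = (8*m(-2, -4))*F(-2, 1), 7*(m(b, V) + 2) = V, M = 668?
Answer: 6426915/7 ≈ 9.1813e+5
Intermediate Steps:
F(N, x) = 9 - N
m(b, V) = -2 + V/7
r(q, f) = -1584/7 (r(q, f) = (8*(-2 + (⅐)*(-4)))*(9 - 1*(-2)) = (8*(-2 - 4/7))*(9 + 2) = (8*(-18/7))*11 = -144/7*11 = -1584/7)
r(M, -519 - 1*(-698)) + 918357 = -1584/7 + 918357 = 6426915/7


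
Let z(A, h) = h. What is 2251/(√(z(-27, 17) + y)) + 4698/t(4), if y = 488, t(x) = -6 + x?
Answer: -2349 + 2251*√505/505 ≈ -2248.8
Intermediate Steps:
2251/(√(z(-27, 17) + y)) + 4698/t(4) = 2251/(√(17 + 488)) + 4698/(-6 + 4) = 2251/(√505) + 4698/(-2) = 2251*(√505/505) + 4698*(-½) = 2251*√505/505 - 2349 = -2349 + 2251*√505/505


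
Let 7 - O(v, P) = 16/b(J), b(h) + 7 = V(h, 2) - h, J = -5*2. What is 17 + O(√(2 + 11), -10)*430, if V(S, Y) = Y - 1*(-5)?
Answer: 2339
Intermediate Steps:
V(S, Y) = 5 + Y (V(S, Y) = Y + 5 = 5 + Y)
J = -10
b(h) = -h (b(h) = -7 + ((5 + 2) - h) = -7 + (7 - h) = -h)
O(v, P) = 27/5 (O(v, P) = 7 - 16/((-1*(-10))) = 7 - 16/10 = 7 - 1*8/5 = 7 - 8/5 = 27/5)
17 + O(√(2 + 11), -10)*430 = 17 + (27/5)*430 = 17 + 2322 = 2339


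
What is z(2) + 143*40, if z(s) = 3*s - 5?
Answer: 5721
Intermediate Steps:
z(s) = -5 + 3*s
z(2) + 143*40 = (-5 + 3*2) + 143*40 = (-5 + 6) + 5720 = 1 + 5720 = 5721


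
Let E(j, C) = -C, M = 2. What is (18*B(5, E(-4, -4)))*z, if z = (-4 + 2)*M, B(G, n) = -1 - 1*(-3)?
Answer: -144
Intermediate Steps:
B(G, n) = 2 (B(G, n) = -1 + 3 = 2)
z = -4 (z = (-4 + 2)*2 = -2*2 = -4)
(18*B(5, E(-4, -4)))*z = (18*2)*(-4) = 36*(-4) = -144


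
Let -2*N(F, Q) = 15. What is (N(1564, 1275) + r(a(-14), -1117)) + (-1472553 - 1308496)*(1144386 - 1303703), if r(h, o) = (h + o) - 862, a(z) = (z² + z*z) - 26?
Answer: 886136763825/2 ≈ 4.4307e+11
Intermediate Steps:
a(z) = -26 + 2*z² (a(z) = (z² + z²) - 26 = 2*z² - 26 = -26 + 2*z²)
r(h, o) = -862 + h + o
N(F, Q) = -15/2 (N(F, Q) = -½*15 = -15/2)
(N(1564, 1275) + r(a(-14), -1117)) + (-1472553 - 1308496)*(1144386 - 1303703) = (-15/2 + (-862 + (-26 + 2*(-14)²) - 1117)) + (-1472553 - 1308496)*(1144386 - 1303703) = (-15/2 + (-862 + (-26 + 2*196) - 1117)) - 2781049*(-159317) = (-15/2 + (-862 + (-26 + 392) - 1117)) + 443068383533 = (-15/2 + (-862 + 366 - 1117)) + 443068383533 = (-15/2 - 1613) + 443068383533 = -3241/2 + 443068383533 = 886136763825/2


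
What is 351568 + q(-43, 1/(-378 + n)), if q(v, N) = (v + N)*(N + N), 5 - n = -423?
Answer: 439457851/1250 ≈ 3.5157e+5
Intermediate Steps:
n = 428 (n = 5 - 1*(-423) = 5 + 423 = 428)
q(v, N) = 2*N*(N + v) (q(v, N) = (N + v)*(2*N) = 2*N*(N + v))
351568 + q(-43, 1/(-378 + n)) = 351568 + 2*(1/(-378 + 428) - 43)/(-378 + 428) = 351568 + 2*(1/50 - 43)/50 = 351568 + 2*(1/50)*(1/50 - 43) = 351568 + 2*(1/50)*(-2149/50) = 351568 - 2149/1250 = 439457851/1250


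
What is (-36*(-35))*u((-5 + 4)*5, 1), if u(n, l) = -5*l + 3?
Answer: -2520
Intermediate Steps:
u(n, l) = 3 - 5*l
(-36*(-35))*u((-5 + 4)*5, 1) = (-36*(-35))*(3 - 5*1) = 1260*(3 - 5) = 1260*(-2) = -2520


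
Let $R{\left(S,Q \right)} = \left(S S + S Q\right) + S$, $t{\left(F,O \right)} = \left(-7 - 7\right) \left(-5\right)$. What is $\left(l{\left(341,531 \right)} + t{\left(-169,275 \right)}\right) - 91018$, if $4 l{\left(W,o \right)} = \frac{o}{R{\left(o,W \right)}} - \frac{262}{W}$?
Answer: $- \frac{108298560241}{1190772} \approx -90948.0$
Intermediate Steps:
$t{\left(F,O \right)} = 70$ ($t{\left(F,O \right)} = \left(-14\right) \left(-5\right) = 70$)
$R{\left(S,Q \right)} = S + S^{2} + Q S$ ($R{\left(S,Q \right)} = \left(S^{2} + Q S\right) + S = S + S^{2} + Q S$)
$l{\left(W,o \right)} = - \frac{131}{2 W} + \frac{1}{4 \left(1 + W + o\right)}$ ($l{\left(W,o \right)} = \frac{\frac{o}{o \left(1 + W + o\right)} - \frac{262}{W}}{4} = \frac{o \frac{1}{o \left(1 + W + o\right)} - \frac{262}{W}}{4} = \frac{\frac{1}{1 + W + o} - \frac{262}{W}}{4} = - \frac{131}{2 W} + \frac{1}{4 \left(1 + W + o\right)}$)
$\left(l{\left(341,531 \right)} + t{\left(-169,275 \right)}\right) - 91018 = \left(\frac{-262 - 139122 - 89001}{4 \cdot 341 \left(1 + 341 + 531\right)} + 70\right) - 91018 = \left(\frac{1}{4} \cdot \frac{1}{341} \cdot \frac{1}{873} \left(-262 - 139122 - 89001\right) + 70\right) - 91018 = \left(\frac{1}{4} \cdot \frac{1}{341} \cdot \frac{1}{873} \left(-228385\right) + 70\right) - 91018 = \left(- \frac{228385}{1190772} + 70\right) - 91018 = \frac{83125655}{1190772} - 91018 = - \frac{108298560241}{1190772}$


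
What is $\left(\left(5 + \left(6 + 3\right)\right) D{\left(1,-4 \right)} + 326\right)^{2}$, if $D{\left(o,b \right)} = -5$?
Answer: $65536$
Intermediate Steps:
$\left(\left(5 + \left(6 + 3\right)\right) D{\left(1,-4 \right)} + 326\right)^{2} = \left(\left(5 + \left(6 + 3\right)\right) \left(-5\right) + 326\right)^{2} = \left(\left(5 + 9\right) \left(-5\right) + 326\right)^{2} = \left(14 \left(-5\right) + 326\right)^{2} = \left(-70 + 326\right)^{2} = 256^{2} = 65536$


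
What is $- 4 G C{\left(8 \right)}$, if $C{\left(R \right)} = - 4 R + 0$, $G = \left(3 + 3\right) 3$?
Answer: $2304$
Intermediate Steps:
$G = 18$ ($G = 6 \cdot 3 = 18$)
$C{\left(R \right)} = - 4 R$
$- 4 G C{\left(8 \right)} = \left(-4\right) 18 \left(\left(-4\right) 8\right) = \left(-72\right) \left(-32\right) = 2304$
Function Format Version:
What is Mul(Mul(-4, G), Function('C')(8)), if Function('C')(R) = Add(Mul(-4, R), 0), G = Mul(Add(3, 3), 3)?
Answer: 2304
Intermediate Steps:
G = 18 (G = Mul(6, 3) = 18)
Function('C')(R) = Mul(-4, R)
Mul(Mul(-4, G), Function('C')(8)) = Mul(Mul(-4, 18), Mul(-4, 8)) = Mul(-72, -32) = 2304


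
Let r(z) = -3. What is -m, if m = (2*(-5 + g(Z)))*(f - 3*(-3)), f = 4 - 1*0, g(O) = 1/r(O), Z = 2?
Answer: 416/3 ≈ 138.67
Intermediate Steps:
g(O) = -1/3 (g(O) = 1/(-3) = -1/3)
f = 4 (f = 4 + 0 = 4)
m = -416/3 (m = (2*(-5 - 1/3))*(4 - 3*(-3)) = (2*(-16/3))*(4 + 9) = -32/3*13 = -416/3 ≈ -138.67)
-m = -1*(-416/3) = 416/3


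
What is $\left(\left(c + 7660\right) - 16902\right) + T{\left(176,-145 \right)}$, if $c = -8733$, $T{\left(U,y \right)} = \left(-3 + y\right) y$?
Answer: $3485$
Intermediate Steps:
$T{\left(U,y \right)} = y \left(-3 + y\right)$
$\left(\left(c + 7660\right) - 16902\right) + T{\left(176,-145 \right)} = \left(\left(-8733 + 7660\right) - 16902\right) - 145 \left(-3 - 145\right) = \left(-1073 - 16902\right) - -21460 = -17975 + 21460 = 3485$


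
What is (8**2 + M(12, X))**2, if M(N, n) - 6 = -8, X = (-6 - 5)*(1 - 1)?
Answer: 3844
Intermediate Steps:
X = 0 (X = -11*0 = 0)
M(N, n) = -2 (M(N, n) = 6 - 8 = -2)
(8**2 + M(12, X))**2 = (8**2 - 2)**2 = (64 - 2)**2 = 62**2 = 3844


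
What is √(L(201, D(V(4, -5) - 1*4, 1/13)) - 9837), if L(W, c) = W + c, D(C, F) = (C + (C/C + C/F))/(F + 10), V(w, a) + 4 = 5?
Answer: I*√165433219/131 ≈ 98.184*I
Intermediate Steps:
V(w, a) = 1 (V(w, a) = -4 + 5 = 1)
D(C, F) = (1 + C + C/F)/(10 + F) (D(C, F) = (C + (1 + C/F))/(10 + F) = (1 + C + C/F)/(10 + F))
√(L(201, D(V(4, -5) - 1*4, 1/13)) - 9837) = √((201 + ((1 - 1*4) + 1/13 + (1 - 1*4)/13)/((1/13)*(10 + 1/13))) - 9837) = √((201 + ((1 - 4) + 1/13 + (1 - 4)*(1/13))/((1/13)*(10 + 1/13))) - 9837) = √((201 + 13*(-3 + 1/13 - 3*1/13)/(131/13)) - 9837) = √((201 + 13*(13/131)*(-3 + 1/13 - 3/13)) - 9837) = √((201 + 13*(13/131)*(-41/13)) - 9837) = √((201 - 533/131) - 9837) = √(25798/131 - 9837) = √(-1262849/131) = I*√165433219/131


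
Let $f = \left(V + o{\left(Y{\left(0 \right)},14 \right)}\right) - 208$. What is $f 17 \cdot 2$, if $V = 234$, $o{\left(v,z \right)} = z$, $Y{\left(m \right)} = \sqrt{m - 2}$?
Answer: $1360$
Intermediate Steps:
$Y{\left(m \right)} = \sqrt{-2 + m}$
$f = 40$ ($f = \left(234 + 14\right) - 208 = 248 - 208 = 40$)
$f 17 \cdot 2 = 40 \cdot 17 \cdot 2 = 40 \cdot 34 = 1360$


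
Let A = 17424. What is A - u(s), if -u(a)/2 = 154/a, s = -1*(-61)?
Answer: 1063172/61 ≈ 17429.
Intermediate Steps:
s = 61
u(a) = -308/a
A - u(s) = 17424 - (-308)/61 = 17424 - 1*(-308/61) = 17424 + 308/61 = 1063172/61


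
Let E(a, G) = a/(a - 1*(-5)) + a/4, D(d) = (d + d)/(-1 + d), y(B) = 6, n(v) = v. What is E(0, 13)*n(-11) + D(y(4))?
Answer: 12/5 ≈ 2.4000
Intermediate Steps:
D(d) = 2*d/(-1 + d) (D(d) = (2*d)/(-1 + d) = 2*d/(-1 + d))
E(a, G) = a/4 + a/(5 + a) (E(a, G) = a/(a + 5) + a*(1/4) = a/(5 + a) + a/4 = a/4 + a/(5 + a))
E(0, 13)*n(-11) + D(y(4)) = ((1/4)*0*(9 + 0)/(5 + 0))*(-11) + 2*6/(-1 + 6) = ((1/4)*0*9/5)*(-11) + 2*6/5 = ((1/4)*0*(1/5)*9)*(-11) + 2*6*(1/5) = 0*(-11) + 12/5 = 0 + 12/5 = 12/5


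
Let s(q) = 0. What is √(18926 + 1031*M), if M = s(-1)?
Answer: √18926 ≈ 137.57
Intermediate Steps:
M = 0
√(18926 + 1031*M) = √(18926 + 1031*0) = √(18926 + 0) = √18926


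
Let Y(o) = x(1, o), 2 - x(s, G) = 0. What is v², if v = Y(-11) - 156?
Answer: 23716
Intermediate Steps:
x(s, G) = 2 (x(s, G) = 2 - 1*0 = 2 + 0 = 2)
Y(o) = 2
v = -154 (v = 2 - 156 = -154)
v² = (-154)² = 23716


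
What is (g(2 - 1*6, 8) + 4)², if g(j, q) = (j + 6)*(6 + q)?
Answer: 1024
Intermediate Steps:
g(j, q) = (6 + j)*(6 + q)
(g(2 - 1*6, 8) + 4)² = ((36 + 6*(2 - 1*6) + 6*8 + (2 - 1*6)*8) + 4)² = ((36 + 6*(2 - 6) + 48 + (2 - 6)*8) + 4)² = ((36 + 6*(-4) + 48 - 4*8) + 4)² = ((36 - 24 + 48 - 32) + 4)² = (28 + 4)² = 32² = 1024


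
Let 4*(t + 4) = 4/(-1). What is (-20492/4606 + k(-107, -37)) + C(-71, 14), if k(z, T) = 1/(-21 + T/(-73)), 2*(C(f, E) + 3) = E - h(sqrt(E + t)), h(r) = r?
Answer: -146445/73304 ≈ -1.9978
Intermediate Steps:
t = -5 (t = -4 + (4/(-1))/4 = -4 + (4*(-1))/4 = -4 + (1/4)*(-4) = -4 - 1 = -5)
C(f, E) = -3 + E/2 - sqrt(-5 + E)/2 (C(f, E) = -3 + (E - sqrt(E - 5))/2 = -3 + (E - sqrt(-5 + E))/2 = -3 + (E/2 - sqrt(-5 + E)/2) = -3 + E/2 - sqrt(-5 + E)/2)
k(z, T) = 1/(-21 - T/73) (k(z, T) = 1/(-21 + T*(-1/73)) = 1/(-21 - T/73))
(-20492/4606 + k(-107, -37)) + C(-71, 14) = (-20492/4606 - 73/(1533 - 37)) + (-3 + (1/2)*14 - sqrt(-5 + 14)/2) = (-20492*1/4606 - 73/1496) + (-3 + 7 - sqrt(9)/2) = (-218/49 - 73*1/1496) + (-3 + 7 - 1/2*3) = (-218/49 - 73/1496) + (-3 + 7 - 3/2) = -329705/73304 + 5/2 = -146445/73304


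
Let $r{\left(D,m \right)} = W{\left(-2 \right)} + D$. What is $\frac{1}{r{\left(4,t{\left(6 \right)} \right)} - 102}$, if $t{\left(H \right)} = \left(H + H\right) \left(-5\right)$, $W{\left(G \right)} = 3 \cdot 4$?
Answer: $- \frac{1}{86} \approx -0.011628$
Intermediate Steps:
$W{\left(G \right)} = 12$
$t{\left(H \right)} = - 10 H$ ($t{\left(H \right)} = 2 H \left(-5\right) = - 10 H$)
$r{\left(D,m \right)} = 12 + D$
$\frac{1}{r{\left(4,t{\left(6 \right)} \right)} - 102} = \frac{1}{\left(12 + 4\right) - 102} = \frac{1}{16 - 102} = \frac{1}{-86} = - \frac{1}{86}$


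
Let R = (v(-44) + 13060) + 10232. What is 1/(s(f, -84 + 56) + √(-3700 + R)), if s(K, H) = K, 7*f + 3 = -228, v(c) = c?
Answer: 11/6153 + 2*√543/6153 ≈ 0.0093621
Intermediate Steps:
f = -33 (f = -3/7 + (⅐)*(-228) = -3/7 - 228/7 = -33)
R = 23248 (R = (-44 + 13060) + 10232 = 13016 + 10232 = 23248)
1/(s(f, -84 + 56) + √(-3700 + R)) = 1/(-33 + √(-3700 + 23248)) = 1/(-33 + √19548) = 1/(-33 + 6*√543)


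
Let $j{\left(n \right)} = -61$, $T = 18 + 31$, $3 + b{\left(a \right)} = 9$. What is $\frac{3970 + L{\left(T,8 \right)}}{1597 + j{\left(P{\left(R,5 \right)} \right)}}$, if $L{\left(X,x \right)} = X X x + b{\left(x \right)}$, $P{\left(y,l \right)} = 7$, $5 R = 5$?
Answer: $\frac{483}{32} \approx 15.094$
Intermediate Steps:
$R = 1$ ($R = \frac{1}{5} \cdot 5 = 1$)
$b{\left(a \right)} = 6$ ($b{\left(a \right)} = -3 + 9 = 6$)
$T = 49$
$L{\left(X,x \right)} = 6 + x X^{2}$ ($L{\left(X,x \right)} = X X x + 6 = X^{2} x + 6 = x X^{2} + 6 = 6 + x X^{2}$)
$\frac{3970 + L{\left(T,8 \right)}}{1597 + j{\left(P{\left(R,5 \right)} \right)}} = \frac{3970 + \left(6 + 8 \cdot 49^{2}\right)}{1597 - 61} = \frac{3970 + \left(6 + 8 \cdot 2401\right)}{1536} = \left(3970 + \left(6 + 19208\right)\right) \frac{1}{1536} = \left(3970 + 19214\right) \frac{1}{1536} = 23184 \cdot \frac{1}{1536} = \frac{483}{32}$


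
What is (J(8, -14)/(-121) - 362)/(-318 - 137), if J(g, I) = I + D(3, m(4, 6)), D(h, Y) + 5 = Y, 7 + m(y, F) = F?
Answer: 43782/55055 ≈ 0.79524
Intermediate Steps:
m(y, F) = -7 + F
D(h, Y) = -5 + Y
J(g, I) = -6 + I (J(g, I) = I + (-5 + (-7 + 6)) = I + (-5 - 1) = I - 6 = -6 + I)
(J(8, -14)/(-121) - 362)/(-318 - 137) = ((-6 - 14)/(-121) - 362)/(-318 - 137) = (-20*(-1/121) - 362)/(-455) = (20/121 - 362)*(-1/455) = -43782/121*(-1/455) = 43782/55055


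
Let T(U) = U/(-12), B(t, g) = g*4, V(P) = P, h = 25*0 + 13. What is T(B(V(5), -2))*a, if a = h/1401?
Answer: 26/4203 ≈ 0.0061861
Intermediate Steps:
h = 13 (h = 0 + 13 = 13)
B(t, g) = 4*g
T(U) = -U/12 (T(U) = U*(-1/12) = -U/12)
a = 13/1401 ≈ 0.0092791
T(B(V(5), -2))*a = -(-2)/3*(13/1401) = -1/12*(-8)*(13/1401) = (2/3)*(13/1401) = 26/4203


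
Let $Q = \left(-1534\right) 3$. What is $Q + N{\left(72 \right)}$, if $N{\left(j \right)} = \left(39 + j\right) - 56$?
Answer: $-4547$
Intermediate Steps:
$Q = -4602$
$N{\left(j \right)} = -17 + j$
$Q + N{\left(72 \right)} = -4602 + \left(-17 + 72\right) = -4602 + 55 = -4547$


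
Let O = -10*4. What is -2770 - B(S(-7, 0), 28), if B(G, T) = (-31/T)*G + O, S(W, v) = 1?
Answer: -76409/28 ≈ -2728.9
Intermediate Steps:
O = -40
B(G, T) = -40 - 31*G/T (B(G, T) = (-31/T)*G - 40 = -31*G/T - 40 = -40 - 31*G/T)
-2770 - B(S(-7, 0), 28) = -2770 - (-40 - 31*1/28) = -2770 - (-40 - 31*1*1/28) = -2770 - (-40 - 31/28) = -2770 - 1*(-1151/28) = -2770 + 1151/28 = -76409/28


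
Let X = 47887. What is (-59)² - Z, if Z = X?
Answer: -44406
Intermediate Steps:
Z = 47887
(-59)² - Z = (-59)² - 1*47887 = 3481 - 47887 = -44406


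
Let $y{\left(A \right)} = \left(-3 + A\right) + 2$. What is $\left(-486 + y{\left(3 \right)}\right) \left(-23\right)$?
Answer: $11132$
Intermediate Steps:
$y{\left(A \right)} = -1 + A$
$\left(-486 + y{\left(3 \right)}\right) \left(-23\right) = \left(-486 + \left(-1 + 3\right)\right) \left(-23\right) = \left(-486 + 2\right) \left(-23\right) = \left(-484\right) \left(-23\right) = 11132$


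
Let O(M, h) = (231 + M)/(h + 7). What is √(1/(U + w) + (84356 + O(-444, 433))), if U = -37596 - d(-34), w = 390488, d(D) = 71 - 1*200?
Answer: √508815027238471310170/77664620 ≈ 290.44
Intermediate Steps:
d(D) = -129 (d(D) = 71 - 200 = -129)
O(M, h) = (231 + M)/(7 + h)
U = -37467 (U = -37596 - 1*(-129) = -37596 + 129 = -37467)
√(1/(U + w) + (84356 + O(-444, 433))) = √(1/(-37467 + 390488) + (84356 + (231 - 444)/(7 + 433))) = √(1/353021 + (84356 - 213/440)) = √(1/353021 + 37116427/440) = √(13102878176407/155329240) = √508815027238471310170/77664620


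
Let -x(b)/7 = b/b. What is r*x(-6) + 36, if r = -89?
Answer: 659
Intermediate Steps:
x(b) = -7 (x(b) = -7*b/b = -7*1 = -7)
r*x(-6) + 36 = -89*(-7) + 36 = 623 + 36 = 659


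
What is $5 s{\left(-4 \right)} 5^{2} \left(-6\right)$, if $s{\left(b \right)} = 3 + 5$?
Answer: $-6000$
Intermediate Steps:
$s{\left(b \right)} = 8$
$5 s{\left(-4 \right)} 5^{2} \left(-6\right) = 5 \cdot 8 \cdot 5^{2} \left(-6\right) = 40 \cdot 25 \left(-6\right) = 1000 \left(-6\right) = -6000$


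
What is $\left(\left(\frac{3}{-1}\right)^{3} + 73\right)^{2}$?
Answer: $2116$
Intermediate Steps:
$\left(\left(\frac{3}{-1}\right)^{3} + 73\right)^{2} = \left(\left(3 \left(-1\right)\right)^{3} + 73\right)^{2} = \left(\left(-3\right)^{3} + 73\right)^{2} = \left(-27 + 73\right)^{2} = 46^{2} = 2116$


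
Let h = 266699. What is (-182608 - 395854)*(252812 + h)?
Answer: -300517372082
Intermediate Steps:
(-182608 - 395854)*(252812 + h) = (-182608 - 395854)*(252812 + 266699) = -578462*519511 = -300517372082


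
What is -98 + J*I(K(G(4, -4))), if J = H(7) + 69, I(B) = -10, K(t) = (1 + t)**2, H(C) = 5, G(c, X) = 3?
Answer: -838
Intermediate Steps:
J = 74 (J = 5 + 69 = 74)
-98 + J*I(K(G(4, -4))) = -98 + 74*(-10) = -98 - 740 = -838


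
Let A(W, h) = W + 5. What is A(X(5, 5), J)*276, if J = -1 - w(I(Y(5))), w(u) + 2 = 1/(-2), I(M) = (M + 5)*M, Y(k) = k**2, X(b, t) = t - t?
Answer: 1380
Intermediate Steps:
X(b, t) = 0
I(M) = M*(5 + M) (I(M) = (5 + M)*M = M*(5 + M))
w(u) = -5/2 (w(u) = -2 + 1/(-2) = -2 - 1/2 = -5/2)
J = 3/2 (J = -1 - 1*(-5/2) = -1 + 5/2 = 3/2 ≈ 1.5000)
A(W, h) = 5 + W
A(X(5, 5), J)*276 = (5 + 0)*276 = 5*276 = 1380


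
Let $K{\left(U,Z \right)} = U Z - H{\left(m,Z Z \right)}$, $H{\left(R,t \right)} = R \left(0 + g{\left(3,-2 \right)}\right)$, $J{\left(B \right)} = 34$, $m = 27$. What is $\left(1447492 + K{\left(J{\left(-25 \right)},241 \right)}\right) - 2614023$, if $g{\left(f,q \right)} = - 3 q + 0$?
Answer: $-1158499$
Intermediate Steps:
$g{\left(f,q \right)} = - 3 q$
$H{\left(R,t \right)} = 6 R$ ($H{\left(R,t \right)} = R \left(0 - -6\right) = R \left(0 + 6\right) = R 6 = 6 R$)
$K{\left(U,Z \right)} = -162 + U Z$ ($K{\left(U,Z \right)} = U Z - 6 \cdot 27 = U Z - 162 = -162 + U Z$)
$\left(1447492 + K{\left(J{\left(-25 \right)},241 \right)}\right) - 2614023 = \left(1447492 + \left(-162 + 34 \cdot 241\right)\right) - 2614023 = \left(1447492 + \left(-162 + 8194\right)\right) - 2614023 = \left(1447492 + 8032\right) - 2614023 = 1455524 - 2614023 = -1158499$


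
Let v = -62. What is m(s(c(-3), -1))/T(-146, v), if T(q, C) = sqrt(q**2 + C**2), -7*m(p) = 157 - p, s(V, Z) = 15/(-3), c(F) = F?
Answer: -81*sqrt(6290)/44030 ≈ -0.14590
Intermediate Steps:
s(V, Z) = -5 (s(V, Z) = 15*(-1/3) = -5)
m(p) = -157/7 + p/7 (m(p) = -(157 - p)/7 = -157/7 + p/7)
T(q, C) = sqrt(C**2 + q**2)
m(s(c(-3), -1))/T(-146, v) = (-157/7 + (1/7)*(-5))/(sqrt((-62)**2 + (-146)**2)) = (-157/7 - 5/7)/(sqrt(3844 + 21316)) = -162*sqrt(6290)/12580/7 = -81*sqrt(6290)/44030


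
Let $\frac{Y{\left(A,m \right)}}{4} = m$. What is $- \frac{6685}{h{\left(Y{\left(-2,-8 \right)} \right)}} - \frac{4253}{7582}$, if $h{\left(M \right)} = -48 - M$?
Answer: $\frac{25308811}{60656} \approx 417.25$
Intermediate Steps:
$Y{\left(A,m \right)} = 4 m$
$- \frac{6685}{h{\left(Y{\left(-2,-8 \right)} \right)}} - \frac{4253}{7582} = - \frac{6685}{-48 - 4 \left(-8\right)} - \frac{4253}{7582} = - \frac{6685}{-48 - -32} - \frac{4253}{7582} = - \frac{6685}{-48 + 32} - \frac{4253}{7582} = - \frac{6685}{-16} - \frac{4253}{7582} = \left(-6685\right) \left(- \frac{1}{16}\right) - \frac{4253}{7582} = \frac{6685}{16} - \frac{4253}{7582} = \frac{25308811}{60656}$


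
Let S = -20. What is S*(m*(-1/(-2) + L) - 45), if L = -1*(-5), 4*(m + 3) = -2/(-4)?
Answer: 4865/4 ≈ 1216.3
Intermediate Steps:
m = -23/8 (m = -3 + (-2/(-4))/4 = -3 + (-2*(-¼))/4 = -3 + (¼)*(½) = -3 + ⅛ = -23/8 ≈ -2.8750)
L = 5
S*(m*(-1/(-2) + L) - 45) = -20*(-23*(-1/(-2) + 5)/8 - 45) = -20*(-23*(-1*(-½) + 5)/8 - 45) = -20*(-23*(½ + 5)/8 - 45) = -20*(-23/8*11/2 - 45) = -20*(-253/16 - 45) = -20*(-973/16) = 4865/4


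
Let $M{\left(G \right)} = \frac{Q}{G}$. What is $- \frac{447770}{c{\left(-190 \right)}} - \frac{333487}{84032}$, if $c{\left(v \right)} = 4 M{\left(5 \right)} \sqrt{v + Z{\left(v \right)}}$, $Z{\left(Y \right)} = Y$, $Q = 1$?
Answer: $- \frac{333487}{84032} + \frac{223885 i \sqrt{95}}{76} \approx -3.9686 + 28713.0 i$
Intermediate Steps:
$M{\left(G \right)} = \frac{1}{G}$ ($M{\left(G \right)} = 1 \frac{1}{G} = \frac{1}{G}$)
$c{\left(v \right)} = \frac{4 \sqrt{2} \sqrt{v}}{5}$ ($c{\left(v \right)} = \frac{4}{5} \sqrt{v + v} = 4 \cdot \frac{1}{5} \sqrt{2 v} = \frac{4 \sqrt{2} \sqrt{v}}{5}$)
$- \frac{447770}{c{\left(-190 \right)}} - \frac{333487}{84032} = - \frac{447770}{\frac{4}{5} \sqrt{2} \sqrt{-190}} - \frac{333487}{84032} = - \frac{447770}{\frac{4}{5} \sqrt{2} i \sqrt{190}} - \frac{333487}{84032} = - \frac{447770}{\frac{8}{5} i \sqrt{95}} - \frac{333487}{84032} = - 447770 \left(- \frac{i \sqrt{95}}{152}\right) - \frac{333487}{84032} = \frac{223885 i \sqrt{95}}{76} - \frac{333487}{84032} = - \frac{333487}{84032} + \frac{223885 i \sqrt{95}}{76}$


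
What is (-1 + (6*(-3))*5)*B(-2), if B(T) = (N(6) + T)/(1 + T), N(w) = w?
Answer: 364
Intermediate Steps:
B(T) = (6 + T)/(1 + T)
(-1 + (6*(-3))*5)*B(-2) = (-1 + (6*(-3))*5)*((6 - 2)/(1 - 2)) = (-1 - 18*5)*(4/(-1)) = (-1 - 90)*(-1*4) = -91*(-4) = 364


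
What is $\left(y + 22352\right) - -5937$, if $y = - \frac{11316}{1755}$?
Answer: $\frac{16545293}{585} \approx 28283.0$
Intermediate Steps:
$y = - \frac{3772}{585}$ ($y = \left(-11316\right) \frac{1}{1755} = - \frac{3772}{585} \approx -6.4479$)
$\left(y + 22352\right) - -5937 = \left(- \frac{3772}{585} + 22352\right) - -5937 = \frac{13072148}{585} + 5937 = \frac{16545293}{585}$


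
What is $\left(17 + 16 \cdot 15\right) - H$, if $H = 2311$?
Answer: $-2054$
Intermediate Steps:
$\left(17 + 16 \cdot 15\right) - H = \left(17 + 16 \cdot 15\right) - 2311 = \left(17 + 240\right) - 2311 = 257 - 2311 = -2054$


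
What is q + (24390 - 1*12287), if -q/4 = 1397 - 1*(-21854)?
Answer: -80901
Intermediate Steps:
q = -93004 (q = -4*(1397 - 1*(-21854)) = -4*(1397 + 21854) = -4*23251 = -93004)
q + (24390 - 1*12287) = -93004 + (24390 - 1*12287) = -93004 + (24390 - 12287) = -93004 + 12103 = -80901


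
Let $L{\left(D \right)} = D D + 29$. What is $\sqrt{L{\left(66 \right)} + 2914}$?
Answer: $3 \sqrt{811} \approx 85.434$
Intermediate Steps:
$L{\left(D \right)} = 29 + D^{2}$ ($L{\left(D \right)} = D^{2} + 29 = 29 + D^{2}$)
$\sqrt{L{\left(66 \right)} + 2914} = \sqrt{\left(29 + 66^{2}\right) + 2914} = \sqrt{\left(29 + 4356\right) + 2914} = \sqrt{4385 + 2914} = \sqrt{7299} = 3 \sqrt{811}$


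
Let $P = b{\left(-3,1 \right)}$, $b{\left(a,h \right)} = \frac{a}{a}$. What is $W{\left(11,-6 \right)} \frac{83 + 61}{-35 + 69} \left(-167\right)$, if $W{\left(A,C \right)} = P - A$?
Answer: $\frac{120240}{17} \approx 7072.9$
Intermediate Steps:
$b{\left(a,h \right)} = 1$
$P = 1$
$W{\left(A,C \right)} = 1 - A$
$W{\left(11,-6 \right)} \frac{83 + 61}{-35 + 69} \left(-167\right) = \left(1 - 11\right) \frac{83 + 61}{-35 + 69} \left(-167\right) = \left(1 - 11\right) \frac{144}{34} \left(-167\right) = - 10 \cdot 144 \cdot \frac{1}{34} \left(-167\right) = \left(-10\right) \frac{72}{17} \left(-167\right) = \left(- \frac{720}{17}\right) \left(-167\right) = \frac{120240}{17}$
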